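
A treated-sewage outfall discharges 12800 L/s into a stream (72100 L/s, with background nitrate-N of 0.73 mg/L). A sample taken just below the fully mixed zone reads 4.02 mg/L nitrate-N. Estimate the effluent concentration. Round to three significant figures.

22.6 mg/L

Mass balance: 72100·0.7300 + 12800·Cₑ = 84900·4.020
→ Cₑ = (84900·4.020 − 72100·0.7300) / 12800 = 22.55 mg/L.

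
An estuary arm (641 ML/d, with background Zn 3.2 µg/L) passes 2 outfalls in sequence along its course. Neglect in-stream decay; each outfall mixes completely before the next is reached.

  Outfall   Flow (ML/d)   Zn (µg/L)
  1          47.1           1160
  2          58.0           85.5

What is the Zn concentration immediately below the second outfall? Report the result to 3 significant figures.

82.6 µg/L

Below outfall 1: Q → 688.1 ML/d, C = (641.0·3.200 + 47.10·1160)/688.1 = 82.38 µg/L.
Below outfall 2: Q → 746.1 ML/d, C = (688.1·82.38 + 58.00·85.50)/746.1 = 82.62 µg/L.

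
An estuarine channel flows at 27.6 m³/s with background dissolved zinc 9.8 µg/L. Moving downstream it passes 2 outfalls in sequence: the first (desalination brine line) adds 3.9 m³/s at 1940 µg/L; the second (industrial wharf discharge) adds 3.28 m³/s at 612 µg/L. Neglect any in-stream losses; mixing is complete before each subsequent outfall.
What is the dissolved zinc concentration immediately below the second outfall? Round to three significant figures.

283 µg/L

After outfall 1: Q = 27.60 + 3.900 = 31.50 m³/s; C = (27.60·9.800 + 3.900·1940)/31.50 = 248.8 µg/L.
After outfall 2: Q = 31.50 + 3.280 = 34.78 m³/s; C = (31.50·248.8 + 3.280·612.0)/34.78 = 283.0 µg/L.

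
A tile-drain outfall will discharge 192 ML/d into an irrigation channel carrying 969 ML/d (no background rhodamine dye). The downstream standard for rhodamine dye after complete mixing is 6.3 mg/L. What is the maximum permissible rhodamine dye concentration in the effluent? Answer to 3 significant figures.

38.1 mg/L

At the limit, (Qr·Cr + Qe·Cₑ)/(Qr + Qe) = 6.3:
Cₑ = (1161·6.3 − 969.0·0) / 192.0 = 38.10 mg/L.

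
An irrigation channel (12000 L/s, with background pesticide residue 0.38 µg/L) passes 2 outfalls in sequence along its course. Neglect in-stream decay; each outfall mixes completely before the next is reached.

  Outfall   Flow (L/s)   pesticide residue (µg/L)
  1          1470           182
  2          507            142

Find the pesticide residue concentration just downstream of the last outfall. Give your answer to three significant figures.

24.6 µg/L

After outfall 1: Q = 12000 + 1470 = 13470 L/s; C = (12000·0.3800 + 1470·182.0)/13470 = 20.20 µg/L.
After outfall 2: Q = 13470 + 507.0 = 13980 L/s; C = (13470·20.20 + 507.0·142.0)/13980 = 24.62 µg/L.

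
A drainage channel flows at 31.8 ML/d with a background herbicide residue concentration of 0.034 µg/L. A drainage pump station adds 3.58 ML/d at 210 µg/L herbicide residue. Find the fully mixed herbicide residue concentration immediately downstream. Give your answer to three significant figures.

21.3 µg/L

Mixed concentration C = ΣQC/ΣQ = (31.80·0.03400 + 3.580·210.0) / 35.38 = 752.9/35.38 = 21.28 µg/L.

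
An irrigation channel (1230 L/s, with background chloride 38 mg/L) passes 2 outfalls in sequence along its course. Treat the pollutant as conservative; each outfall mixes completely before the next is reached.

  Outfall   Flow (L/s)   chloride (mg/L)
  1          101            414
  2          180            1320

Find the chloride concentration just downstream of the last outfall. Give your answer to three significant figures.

216 mg/L

After outfall 1: Q = 1230 + 101.0 = 1331 L/s; C = (1230·38.00 + 101.0·414.0)/1331 = 66.53 mg/L.
After outfall 2: Q = 1331 + 180.0 = 1511 L/s; C = (1331·66.53 + 180.0·1320)/1511 = 215.9 mg/L.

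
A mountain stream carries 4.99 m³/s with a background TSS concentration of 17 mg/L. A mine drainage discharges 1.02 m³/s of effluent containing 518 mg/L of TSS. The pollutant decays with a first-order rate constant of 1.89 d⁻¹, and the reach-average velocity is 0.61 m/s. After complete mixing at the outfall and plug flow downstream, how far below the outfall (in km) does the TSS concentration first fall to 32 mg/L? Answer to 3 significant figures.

32.3 km

After mixing, C = (4.990·17.00 + 1.020·518.0) / 6.010 = 613.2/6.010 = 102.0 mg/L.
Set 102.0·exp(−k·t) = 32 → t = ln(102.0/32)/k = 53010 s = 14.72 h.
Distance = v·t = 0.61·53010 = 32330 m = 32.33 km.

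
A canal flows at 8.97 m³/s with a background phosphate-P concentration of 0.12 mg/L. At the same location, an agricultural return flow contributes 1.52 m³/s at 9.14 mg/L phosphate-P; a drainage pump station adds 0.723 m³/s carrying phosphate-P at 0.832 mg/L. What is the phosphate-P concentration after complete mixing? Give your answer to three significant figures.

Conservation of mass: C = (8.970·0.1200 + 1.520·9.140 + 0.7230·0.8320) / 11.21 = 15.57/11.21 = 1.389 mg/L.

1.39 mg/L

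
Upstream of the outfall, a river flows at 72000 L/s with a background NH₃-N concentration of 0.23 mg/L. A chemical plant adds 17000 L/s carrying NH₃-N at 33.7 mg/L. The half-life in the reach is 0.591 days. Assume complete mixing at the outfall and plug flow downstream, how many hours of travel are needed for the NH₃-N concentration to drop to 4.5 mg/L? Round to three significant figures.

7.91 h

Flow-weighted average: C = (72000·0.2300 + 17000·33.70) / 89000 = 589500/89000 = 6.623 mg/L.
Half-life 0.591 d → k = ln 2 / 0.591 = 1.173 d⁻¹.
6.623·exp(−k·t) = 4.5 → t = ln(6.623/4.5)/k = 28470 s = 7.909 h.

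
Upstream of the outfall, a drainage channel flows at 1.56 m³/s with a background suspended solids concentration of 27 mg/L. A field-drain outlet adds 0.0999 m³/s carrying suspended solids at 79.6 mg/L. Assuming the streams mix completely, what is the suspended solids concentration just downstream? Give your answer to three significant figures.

30.2 mg/L

Mass balance: C = (1.560·27.00 + 0.09990·79.60) / 1.660 = 50.07/1.660 = 30.17 mg/L.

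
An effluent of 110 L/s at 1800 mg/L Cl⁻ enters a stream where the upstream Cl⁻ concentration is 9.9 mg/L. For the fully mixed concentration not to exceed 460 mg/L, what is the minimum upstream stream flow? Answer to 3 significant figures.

Set C_mix = 460: (Q·9.900 + 110.0·1800) / (Q + 110.0) = 460
→ Q = 110.0·(1800 − 460)/(460 − 9.900) = 327.5 L/s.

327 L/s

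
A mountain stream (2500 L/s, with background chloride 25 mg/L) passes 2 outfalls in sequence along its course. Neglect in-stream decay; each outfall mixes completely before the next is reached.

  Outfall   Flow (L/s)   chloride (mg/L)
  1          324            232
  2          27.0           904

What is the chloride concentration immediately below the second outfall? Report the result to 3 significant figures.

Below outfall 1: Q → 2824 L/s, C = (2500·25.00 + 324.0·232.0)/2824 = 48.75 mg/L.
Below outfall 2: Q → 2851 L/s, C = (2824·48.75 + 27.00·904.0)/2851 = 56.85 mg/L.

56.8 mg/L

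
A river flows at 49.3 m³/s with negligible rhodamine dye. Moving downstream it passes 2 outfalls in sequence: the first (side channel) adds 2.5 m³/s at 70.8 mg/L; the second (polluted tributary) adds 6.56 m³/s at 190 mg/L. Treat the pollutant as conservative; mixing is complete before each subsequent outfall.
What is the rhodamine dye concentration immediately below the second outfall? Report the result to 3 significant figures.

After outfall 1: Q = 49.30 + 2.500 = 51.80 m³/s; C = (49.30·0 + 2.500·70.80)/51.80 = 3.417 mg/L.
After outfall 2: Q = 51.80 + 6.560 = 58.36 m³/s; C = (51.80·3.417 + 6.560·190.0)/58.36 = 24.39 mg/L.

24.4 mg/L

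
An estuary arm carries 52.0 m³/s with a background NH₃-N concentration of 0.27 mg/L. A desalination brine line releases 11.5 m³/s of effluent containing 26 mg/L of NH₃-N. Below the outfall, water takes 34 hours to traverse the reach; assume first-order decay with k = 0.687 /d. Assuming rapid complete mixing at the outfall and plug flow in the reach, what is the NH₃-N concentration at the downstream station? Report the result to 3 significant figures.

1.86 mg/L

Flow-weighted average: C = (52.00·0.2700 + 11.50·26.00) / 63.50 = 313.0/63.50 = 4.930 mg/L.
Decay over the reach: 4.930·exp(−kt) = 4.930·0.3779 = 1.863 mg/L.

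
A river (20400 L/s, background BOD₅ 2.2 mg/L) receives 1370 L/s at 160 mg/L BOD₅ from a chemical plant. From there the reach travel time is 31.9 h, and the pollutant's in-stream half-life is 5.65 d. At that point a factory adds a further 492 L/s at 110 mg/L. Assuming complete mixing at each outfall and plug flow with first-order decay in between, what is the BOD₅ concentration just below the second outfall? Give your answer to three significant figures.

12.5 mg/L

Mixed concentration C = ΣQC/ΣQ = (20400·2.200 + 1370·160.0) / 21770 = 264100/21770 = 12.13 mg/L; combined flow 21770 L/s.
Half-life 5.65 d → k = ln 2 / 5.65 = 0.1227 d⁻¹.
Applying C = C₀e^(−kt): 12.13 × 0.8495 = 10.31 mg/L.
At the second outfall, C = (21770·10.31 + 492.0·110.0) / (21770 + 492.0) = 12.51 mg/L.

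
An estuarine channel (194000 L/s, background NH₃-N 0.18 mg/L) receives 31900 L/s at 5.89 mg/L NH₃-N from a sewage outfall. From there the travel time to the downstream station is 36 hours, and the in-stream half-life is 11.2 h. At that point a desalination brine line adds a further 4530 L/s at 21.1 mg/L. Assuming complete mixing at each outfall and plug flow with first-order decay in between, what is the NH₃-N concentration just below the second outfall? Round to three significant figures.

0.519 mg/L

After mixing, C = (194000·0.1800 + 31900·5.890) / 225900 = 222800/225900 = 0.9863 mg/L; combined flow 225900 L/s.
Half-life 11.2 h → k = ln 2 / 11.2 = 0.06189 h⁻¹ = 1.485 d⁻¹.
Applying C = C₀e^(−kt): 0.9863 × 0.1077 = 0.1063 mg/L.
At the second outfall, C = (225900·0.1063 + 4530·21.10) / (225900 + 4530) = 0.5190 mg/L.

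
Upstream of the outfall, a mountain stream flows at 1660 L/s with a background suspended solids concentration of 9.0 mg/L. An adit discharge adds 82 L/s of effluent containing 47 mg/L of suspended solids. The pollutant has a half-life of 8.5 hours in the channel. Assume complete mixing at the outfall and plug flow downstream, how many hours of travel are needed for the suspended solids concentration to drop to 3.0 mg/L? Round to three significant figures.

Conservation of mass: C = (1660·9.000 + 82.00·47.00) / 1742 = 18790/1742 = 10.79 mg/L.
Half-life 8.5 h → k = ln 2 / 8.5 = 0.08155 h⁻¹ = 1.957 d⁻¹.
10.79·exp(−k·t) = 3.0 → t = ln(10.79/3.0)/k = 56500 s = 15.70 h.

15.7 h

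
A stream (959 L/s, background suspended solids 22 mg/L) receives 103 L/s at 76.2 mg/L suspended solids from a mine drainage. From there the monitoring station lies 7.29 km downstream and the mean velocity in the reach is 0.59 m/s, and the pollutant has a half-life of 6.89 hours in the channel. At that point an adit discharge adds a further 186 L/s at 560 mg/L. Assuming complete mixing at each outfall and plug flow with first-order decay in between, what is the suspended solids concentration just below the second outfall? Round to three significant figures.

Flow-weighted average: C = (959.0·22.00 + 103.0·76.20) / 1062 = 28950/1062 = 27.26 mg/L; combined flow 1062 L/s.
Travel time t = 7.29·1000 / 0.59 = 12360 s = 3.432 h.
Half-life 6.89 h → k = ln 2 / 6.89 = 0.1006 h⁻¹ = 2.414 d⁻¹.
First-order decay: C = 27.26·exp(−k·t) = 27.26·0.7080 = 19.30 mg/L.
At the second outfall, C = (1062·19.30 + 186.0·560.0) / (1062 + 186.0) = 99.88 mg/L.

99.9 mg/L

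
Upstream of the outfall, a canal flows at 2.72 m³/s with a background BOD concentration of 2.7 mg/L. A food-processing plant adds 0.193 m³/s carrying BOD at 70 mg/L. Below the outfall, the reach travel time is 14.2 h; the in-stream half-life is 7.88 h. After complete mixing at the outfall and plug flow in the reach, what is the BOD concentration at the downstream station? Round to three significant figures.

Mass balance: C = (2.720·2.700 + 0.1930·70.00) / 2.913 = 20.85/2.913 = 7.159 mg/L.
Half-life 7.88 h → k = ln 2 / 7.88 = 0.08796 h⁻¹ = 2.111 d⁻¹.
Applying C = C₀e^(−kt): 7.159 × 0.2868 = 2.053 mg/L.

2.05 mg/L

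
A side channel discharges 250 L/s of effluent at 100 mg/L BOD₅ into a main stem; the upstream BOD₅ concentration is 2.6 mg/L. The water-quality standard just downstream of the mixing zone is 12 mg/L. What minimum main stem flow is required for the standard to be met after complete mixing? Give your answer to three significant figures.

Set C_mix = 12: (Q·2.600 + 250.0·100.0) / (Q + 250.0) = 12
→ Q = 250.0·(100.0 − 12)/(12 − 2.600) = 2340 L/s.

2340 L/s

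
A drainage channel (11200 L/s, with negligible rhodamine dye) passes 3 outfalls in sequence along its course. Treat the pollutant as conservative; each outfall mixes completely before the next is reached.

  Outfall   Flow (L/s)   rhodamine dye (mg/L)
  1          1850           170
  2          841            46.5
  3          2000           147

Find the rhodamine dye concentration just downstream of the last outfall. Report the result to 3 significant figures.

Outfall 1: combined Q = 13050 L/s; C = (11200·0 + 1850·170.0)/13050 = 24.10 mg/L.
Outfall 2: combined Q = 13890 L/s; C = (13050·24.10 + 841.0·46.50)/13890 = 25.46 mg/L.
Outfall 3: combined Q = 15890 L/s; C = (13890·25.46 + 2000·147.0)/15890 = 40.75 mg/L.

40.8 mg/L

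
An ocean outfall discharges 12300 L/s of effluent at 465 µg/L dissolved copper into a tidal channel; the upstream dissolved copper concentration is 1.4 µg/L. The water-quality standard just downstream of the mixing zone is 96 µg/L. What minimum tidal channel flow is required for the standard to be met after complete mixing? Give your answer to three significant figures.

48000 L/s

Set C_mix = 96: (Q·1.400 + 12300·465.0) / (Q + 12300) = 96
→ Q = 12300·(465.0 − 96)/(96 − 1.400) = 47980 L/s.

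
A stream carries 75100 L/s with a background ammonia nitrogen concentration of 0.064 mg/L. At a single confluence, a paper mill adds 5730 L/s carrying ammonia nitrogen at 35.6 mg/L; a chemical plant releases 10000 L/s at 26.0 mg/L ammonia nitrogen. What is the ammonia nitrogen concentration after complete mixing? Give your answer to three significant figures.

Mass balance: C = (75100·0.06400 + 5730·35.60 + 10000·26.00) / 90830 = 468800/90830 = 5.161 mg/L.

5.16 mg/L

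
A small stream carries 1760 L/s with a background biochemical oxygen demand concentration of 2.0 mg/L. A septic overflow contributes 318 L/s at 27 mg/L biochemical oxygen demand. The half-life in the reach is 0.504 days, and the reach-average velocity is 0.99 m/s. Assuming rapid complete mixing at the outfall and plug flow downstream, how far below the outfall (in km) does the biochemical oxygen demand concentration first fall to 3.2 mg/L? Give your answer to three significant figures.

Conservation of mass: C = (1760·2.000 + 318.0·27.00) / 2078 = 12110/2078 = 5.826 mg/L.
Half-life 0.504 d → k = ln 2 / 0.504 = 1.375 d⁻¹.
Set 5.826·exp(−k·t) = 3.2 → t = ln(5.826/3.2)/k = 37640 s = 10.46 h.
Distance = v·t = 0.99·37640 = 37260 m = 37.26 km.

37.3 km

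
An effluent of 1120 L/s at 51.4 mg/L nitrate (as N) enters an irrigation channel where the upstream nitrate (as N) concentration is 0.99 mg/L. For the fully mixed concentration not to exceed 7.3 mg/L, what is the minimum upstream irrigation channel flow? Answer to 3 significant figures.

Set C_mix = 7.3: (Q·0.9900 + 1120·51.40) / (Q + 1120) = 7.3
→ Q = 1120·(51.40 − 7.3)/(7.3 − 0.9900) = 7828 L/s.

7830 L/s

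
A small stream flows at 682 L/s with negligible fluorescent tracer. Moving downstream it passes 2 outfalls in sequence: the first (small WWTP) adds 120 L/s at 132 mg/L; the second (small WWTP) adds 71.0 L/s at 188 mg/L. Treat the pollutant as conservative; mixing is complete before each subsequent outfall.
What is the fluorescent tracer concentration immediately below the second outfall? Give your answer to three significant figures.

33.4 mg/L

After outfall 1: Q = 682.0 + 120.0 = 802.0 L/s; C = (682.0·0 + 120.0·132.0)/802.0 = 19.75 mg/L.
After outfall 2: Q = 802.0 + 71.00 = 873.0 L/s; C = (802.0·19.75 + 71.00·188.0)/873.0 = 33.43 mg/L.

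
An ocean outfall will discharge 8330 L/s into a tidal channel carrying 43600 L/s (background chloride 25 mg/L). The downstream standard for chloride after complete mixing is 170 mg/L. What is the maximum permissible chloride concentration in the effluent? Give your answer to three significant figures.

929 mg/L

At the limit, (Qr·Cr + Qe·Cₑ)/(Qr + Qe) = 170:
Cₑ = (51930·170 − 43600·25.00) / 8330 = 928.9 mg/L.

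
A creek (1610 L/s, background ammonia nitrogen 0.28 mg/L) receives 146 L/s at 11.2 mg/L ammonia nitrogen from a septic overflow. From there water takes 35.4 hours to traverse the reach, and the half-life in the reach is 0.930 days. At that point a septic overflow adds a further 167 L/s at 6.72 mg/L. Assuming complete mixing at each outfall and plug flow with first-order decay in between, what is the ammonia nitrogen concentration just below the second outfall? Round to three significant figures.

0.945 mg/L

Conservation of mass: C = (1610·0.2800 + 146.0·11.20) / 1756 = 2086/1756 = 1.188 mg/L; combined flow 1756 L/s.
Half-life 0.930 d → k = ln 2 / 0.930 = 0.7453 d⁻¹.
Decay over the reach: 1.188·exp(−kt) = 1.188·0.3331 = 0.3957 mg/L.
At the second outfall, C = (1756·0.3957 + 167.0·6.720) / (1756 + 167.0) = 0.9449 mg/L.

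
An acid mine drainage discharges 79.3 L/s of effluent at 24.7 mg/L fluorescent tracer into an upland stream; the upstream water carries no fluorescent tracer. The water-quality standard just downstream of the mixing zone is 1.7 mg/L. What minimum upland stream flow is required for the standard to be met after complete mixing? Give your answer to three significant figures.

1070 L/s

Set C_mix = 1.7: (Q·0 + 79.30·24.70) / (Q + 79.30) = 1.7
→ Q = 79.30·(24.70 − 1.7)/(1.7 − 0) = 1073 L/s.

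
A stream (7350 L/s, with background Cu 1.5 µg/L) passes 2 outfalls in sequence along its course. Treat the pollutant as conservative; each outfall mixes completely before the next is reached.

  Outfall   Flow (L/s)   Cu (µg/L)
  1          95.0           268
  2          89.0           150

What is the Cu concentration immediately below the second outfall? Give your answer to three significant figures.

Below outfall 1: Q → 7445 L/s, C = (7350·1.500 + 95.00·268.0)/7445 = 4.901 µg/L.
Below outfall 2: Q → 7534 L/s, C = (7445·4.901 + 89.00·150.0)/7534 = 6.615 µg/L.

6.61 µg/L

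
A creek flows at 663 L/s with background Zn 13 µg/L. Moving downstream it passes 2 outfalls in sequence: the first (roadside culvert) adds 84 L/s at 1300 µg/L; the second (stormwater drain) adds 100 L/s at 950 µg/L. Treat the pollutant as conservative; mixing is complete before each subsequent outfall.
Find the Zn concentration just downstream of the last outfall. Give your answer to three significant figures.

Below outfall 1: Q → 747.0 L/s, C = (663.0·13.00 + 84.00·1300)/747.0 = 157.7 µg/L.
Below outfall 2: Q → 847.0 L/s, C = (747.0·157.7 + 100.0·950.0)/847.0 = 251.3 µg/L.

251 µg/L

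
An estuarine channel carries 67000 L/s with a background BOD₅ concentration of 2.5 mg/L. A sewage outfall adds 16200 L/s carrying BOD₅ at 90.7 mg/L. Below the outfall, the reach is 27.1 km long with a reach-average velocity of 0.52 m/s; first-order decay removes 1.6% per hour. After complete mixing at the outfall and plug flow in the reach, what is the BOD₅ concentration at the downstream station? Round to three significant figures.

Conservation of mass: C = (67000·2.500 + 16200·90.70) / 83200 = 1637000/83200 = 19.67 mg/L.
Travel time t = 27.1·1000 / 0.52 = 52120 s = 14.48 h.
1.6%/h lost → k = −ln(1 − 0.016) = 0.01613 h⁻¹.
First-order decay: C = 19.67·exp(−k·t) = 19.67·0.7918 = 15.58 mg/L.

15.6 mg/L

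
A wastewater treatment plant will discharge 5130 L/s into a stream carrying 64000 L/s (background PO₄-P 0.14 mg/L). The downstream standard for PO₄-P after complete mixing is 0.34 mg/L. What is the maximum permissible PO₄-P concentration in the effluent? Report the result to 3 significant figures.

At the limit, (Qr·Cr + Qe·Cₑ)/(Qr + Qe) = 0.34:
Cₑ = (69130·0.34 − 64000·0.1400) / 5130 = 2.835 mg/L.

2.84 mg/L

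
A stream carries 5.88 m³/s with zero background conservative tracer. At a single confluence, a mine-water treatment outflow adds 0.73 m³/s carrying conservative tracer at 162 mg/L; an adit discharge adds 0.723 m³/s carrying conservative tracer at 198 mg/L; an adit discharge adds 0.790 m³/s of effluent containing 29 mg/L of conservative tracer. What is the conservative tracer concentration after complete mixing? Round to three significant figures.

35.0 mg/L

Conservation of mass: C = (5.880·0 + 0.7300·162.0 + 0.7230·198.0 + 0.7900·29.00) / 8.123 = 284.3/8.123 = 35.00 mg/L.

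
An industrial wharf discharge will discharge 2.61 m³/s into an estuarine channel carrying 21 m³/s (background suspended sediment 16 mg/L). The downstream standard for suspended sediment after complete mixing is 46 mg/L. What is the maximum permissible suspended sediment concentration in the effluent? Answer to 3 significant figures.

At the limit, (Qr·Cr + Qe·Cₑ)/(Qr + Qe) = 46:
Cₑ = (23.61·46 − 21.00·16.00) / 2.610 = 287.4 mg/L.

287 mg/L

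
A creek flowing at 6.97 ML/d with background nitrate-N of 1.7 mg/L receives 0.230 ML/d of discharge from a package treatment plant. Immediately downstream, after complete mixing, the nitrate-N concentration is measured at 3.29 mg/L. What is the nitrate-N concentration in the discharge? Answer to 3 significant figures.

Mass balance: 6.970·1.700 + 0.2300·Cₑ = 7.200·3.290
→ Cₑ = (7.200·3.290 − 6.970·1.700) / 0.2300 = 51.47 mg/L.

51.5 mg/L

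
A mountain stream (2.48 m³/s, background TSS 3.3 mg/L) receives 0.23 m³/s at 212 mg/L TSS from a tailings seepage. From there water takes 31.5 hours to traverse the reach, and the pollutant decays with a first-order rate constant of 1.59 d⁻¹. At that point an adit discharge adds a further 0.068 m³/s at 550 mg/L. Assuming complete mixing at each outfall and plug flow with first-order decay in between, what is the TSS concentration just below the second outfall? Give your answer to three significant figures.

Mixed concentration C = ΣQC/ΣQ = (2.480·3.300 + 0.2300·212.0) / 2.710 = 56.94/2.710 = 21.01 mg/L; combined flow 2.710 m³/s.
First-order decay: C = 21.01·exp(−k·t) = 21.01·0.1241 = 2.607 mg/L.
At the second outfall, C = (2.710·2.607 + 0.06800·550.0) / (2.710 + 0.06800) = 16.01 mg/L.

16.0 mg/L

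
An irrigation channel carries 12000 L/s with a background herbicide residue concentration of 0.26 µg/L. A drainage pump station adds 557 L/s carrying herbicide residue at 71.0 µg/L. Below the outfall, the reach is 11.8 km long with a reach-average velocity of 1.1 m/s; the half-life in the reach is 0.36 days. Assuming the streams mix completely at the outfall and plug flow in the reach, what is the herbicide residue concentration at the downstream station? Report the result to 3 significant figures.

2.68 µg/L

Mass balance: C = (12000·0.2600 + 557.0·71.00) / 12560 = 42670/12560 = 3.398 µg/L.
Travel time t = 11.8·1000 / 1.1 = 10730 s = 2.980 h.
Half-life 0.36 d → k = ln 2 / 0.36 = 1.925 d⁻¹.
Applying C = C₀e^(−kt): 3.398 × 0.7874 = 2.675 µg/L.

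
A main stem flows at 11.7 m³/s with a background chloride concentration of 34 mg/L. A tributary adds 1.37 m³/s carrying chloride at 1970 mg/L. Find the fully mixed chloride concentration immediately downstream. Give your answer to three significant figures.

After mixing, C = (11.70·34.00 + 1.370·1970) / 13.07 = 3097/13.07 = 236.9 mg/L.

237 mg/L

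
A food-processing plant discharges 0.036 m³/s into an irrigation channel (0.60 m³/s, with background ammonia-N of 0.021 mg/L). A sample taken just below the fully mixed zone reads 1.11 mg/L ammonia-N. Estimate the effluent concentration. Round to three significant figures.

19.3 mg/L

Mass balance: 0.6000·0.02100 + 0.03600·Cₑ = 0.6360·1.110
→ Cₑ = (0.6360·1.110 − 0.6000·0.02100) / 0.03600 = 19.26 mg/L.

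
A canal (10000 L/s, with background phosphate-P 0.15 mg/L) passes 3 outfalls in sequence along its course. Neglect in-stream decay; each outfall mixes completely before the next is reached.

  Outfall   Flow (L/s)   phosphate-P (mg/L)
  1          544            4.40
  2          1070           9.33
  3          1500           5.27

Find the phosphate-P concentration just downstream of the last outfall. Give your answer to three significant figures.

After outfall 1: Q = 10000 + 544.0 = 10540 L/s; C = (10000·0.1500 + 544.0·4.400)/10540 = 0.3693 mg/L.
After outfall 2: Q = 10540 + 1070 = 11610 L/s; C = (10540·0.3693 + 1070·9.330)/11610 = 1.195 mg/L.
After outfall 3: Q = 11610 + 1500 = 13110 L/s; C = (11610·1.195 + 1500·5.270)/13110 = 1.661 mg/L.

1.66 mg/L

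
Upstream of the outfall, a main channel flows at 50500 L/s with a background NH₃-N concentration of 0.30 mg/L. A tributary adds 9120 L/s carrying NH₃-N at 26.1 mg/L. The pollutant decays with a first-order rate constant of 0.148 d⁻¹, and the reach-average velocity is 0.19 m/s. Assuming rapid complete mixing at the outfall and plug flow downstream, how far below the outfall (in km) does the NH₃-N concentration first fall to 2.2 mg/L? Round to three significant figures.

After mixing, C = (50500·0.3000 + 9120·26.10) / 59620 = 253200/59620 = 4.247 mg/L.
Set 4.247·exp(−k·t) = 2.2 → t = ln(4.247/2.2)/k = 383900 s = 106.6 h.
Distance = v·t = 0.19·383900 = 72950 m = 72.95 km.

72.9 km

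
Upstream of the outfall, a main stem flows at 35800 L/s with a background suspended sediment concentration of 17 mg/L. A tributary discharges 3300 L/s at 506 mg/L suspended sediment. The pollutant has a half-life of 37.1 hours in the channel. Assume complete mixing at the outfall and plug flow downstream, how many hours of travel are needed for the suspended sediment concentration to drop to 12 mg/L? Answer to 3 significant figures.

84.6 h

After mixing, C = (35800·17.00 + 3300·506.0) / 39100 = 2278000/39100 = 58.27 mg/L.
Half-life 37.1 h → k = ln 2 / 37.1 = 0.01868 h⁻¹ = 0.4484 d⁻¹.
58.27·exp(−k·t) = 12 → t = ln(58.27/12)/k = 304500 s = 84.58 h.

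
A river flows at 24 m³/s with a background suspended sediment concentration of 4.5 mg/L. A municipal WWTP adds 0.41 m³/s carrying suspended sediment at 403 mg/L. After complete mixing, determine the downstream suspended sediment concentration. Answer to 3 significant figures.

Mass balance: C = (24.00·4.500 + 0.4100·403.0) / 24.41 = 273.2/24.41 = 11.19 mg/L.

11.2 mg/L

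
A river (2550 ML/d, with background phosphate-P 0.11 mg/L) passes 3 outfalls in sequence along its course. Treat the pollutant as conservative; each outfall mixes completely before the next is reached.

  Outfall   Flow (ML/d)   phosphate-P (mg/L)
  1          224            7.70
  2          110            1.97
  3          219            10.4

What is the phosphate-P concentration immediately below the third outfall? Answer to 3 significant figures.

Outfall 1: combined Q = 2774 ML/d; C = (2550·0.1100 + 224.0·7.700)/2774 = 0.7229 mg/L.
Outfall 2: combined Q = 2884 ML/d; C = (2774·0.7229 + 110.0·1.970)/2884 = 0.7705 mg/L.
Outfall 3: combined Q = 3103 ML/d; C = (2884·0.7705 + 219.0·10.40)/3103 = 1.450 mg/L.

1.45 mg/L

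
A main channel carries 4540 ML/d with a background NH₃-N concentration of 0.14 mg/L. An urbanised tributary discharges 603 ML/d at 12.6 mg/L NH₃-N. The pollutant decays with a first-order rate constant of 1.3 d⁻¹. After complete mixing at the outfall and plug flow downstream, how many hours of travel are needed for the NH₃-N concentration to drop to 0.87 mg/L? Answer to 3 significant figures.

Mass balance: C = (4540·0.1400 + 603.0·12.60) / 5143 = 8233/5143 = 1.601 mg/L.
1.601·exp(−k·t) = 0.87 → t = ln(1.601/0.87)/k = 40530 s = 11.26 h.

11.3 h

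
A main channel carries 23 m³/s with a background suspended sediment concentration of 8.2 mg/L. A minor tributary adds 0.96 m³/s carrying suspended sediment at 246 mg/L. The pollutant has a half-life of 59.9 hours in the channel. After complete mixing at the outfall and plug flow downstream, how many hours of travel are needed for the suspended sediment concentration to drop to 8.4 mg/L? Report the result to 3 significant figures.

64.5 h

Mixed concentration C = ΣQC/ΣQ = (23.00·8.200 + 0.9600·246.0) / 23.96 = 424.8/23.96 = 17.73 mg/L.
Half-life 59.9 h → k = ln 2 / 59.9 = 0.01157 h⁻¹ = 0.2777 d⁻¹.
17.73·exp(−k·t) = 8.4 → t = ln(17.73/8.4)/k = 232400 s = 64.55 h.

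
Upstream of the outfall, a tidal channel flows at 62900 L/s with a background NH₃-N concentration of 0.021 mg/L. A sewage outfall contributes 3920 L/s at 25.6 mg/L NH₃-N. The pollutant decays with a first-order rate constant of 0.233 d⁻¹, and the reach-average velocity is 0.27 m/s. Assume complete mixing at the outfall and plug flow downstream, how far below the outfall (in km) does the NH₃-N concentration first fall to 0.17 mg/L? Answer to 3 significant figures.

219 km

Mass balance: C = (62900·0.02100 + 3920·25.60) / 66820 = 101700/66820 = 1.522 mg/L.
Set 1.522·exp(−k·t) = 0.17 → t = ln(1.522/0.17)/k = 812700 s = 225.8 h.
Distance = v·t = 0.27·812700 = 219400 m = 219.4 km.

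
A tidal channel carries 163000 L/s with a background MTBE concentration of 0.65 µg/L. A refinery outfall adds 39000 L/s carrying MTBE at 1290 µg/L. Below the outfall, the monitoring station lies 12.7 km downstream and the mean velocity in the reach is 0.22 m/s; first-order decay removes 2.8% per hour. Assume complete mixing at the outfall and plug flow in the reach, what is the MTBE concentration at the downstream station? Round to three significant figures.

Conservation of mass: C = (163000·0.6500 + 39000·1290) / 202000 = 50420000/202000 = 249.6 µg/L.
Travel time t = 12.7·1000 / 0.22 = 57730 s = 16.04 h.
2.8%/h lost → k = −ln(1 − 0.028) = 0.02840 h⁻¹.
After decay, C = 249.6 × e^(−kt) = 249.6 × 0.6342 = 158.3 µg/L.

158 µg/L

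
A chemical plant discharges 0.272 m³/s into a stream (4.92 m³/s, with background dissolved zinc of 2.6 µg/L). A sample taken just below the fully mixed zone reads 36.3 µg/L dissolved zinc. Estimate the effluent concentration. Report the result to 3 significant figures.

Mass balance: 4.920·2.600 + 0.2720·Cₑ = 5.192·36.30
→ Cₑ = (5.192·36.30 − 4.920·2.600) / 0.2720 = 645.9 µg/L.

646 µg/L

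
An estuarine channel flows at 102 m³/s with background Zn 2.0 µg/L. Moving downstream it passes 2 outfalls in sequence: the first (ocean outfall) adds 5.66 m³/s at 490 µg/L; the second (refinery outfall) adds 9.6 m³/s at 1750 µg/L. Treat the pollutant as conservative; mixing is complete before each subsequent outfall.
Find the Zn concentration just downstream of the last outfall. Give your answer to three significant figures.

Outfall 1: combined Q = 107.7 m³/s; C = (102.0·2.000 + 5.660·490.0)/107.7 = 27.66 µg/L.
Outfall 2: combined Q = 117.3 m³/s; C = (107.7·27.66 + 9.600·1750)/117.3 = 168.7 µg/L.

169 µg/L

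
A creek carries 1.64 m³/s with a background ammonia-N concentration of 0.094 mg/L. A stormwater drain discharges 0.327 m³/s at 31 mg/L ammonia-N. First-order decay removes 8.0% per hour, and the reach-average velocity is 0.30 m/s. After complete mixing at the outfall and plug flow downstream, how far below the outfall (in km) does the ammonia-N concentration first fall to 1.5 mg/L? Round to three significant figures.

Flow-weighted average: C = (1.640·0.09400 + 0.3270·31.00) / 1.967 = 10.29/1.967 = 5.232 mg/L.
8.0%/h lost → k = −ln(1 − 0.08) = 0.08338 h⁻¹.
Set 5.232·exp(−k·t) = 1.5 → t = ln(5.232/1.5)/k = 53940 s = 14.98 h.
Distance = v·t = 0.30·53940 = 16180 m = 16.18 km.

16.2 km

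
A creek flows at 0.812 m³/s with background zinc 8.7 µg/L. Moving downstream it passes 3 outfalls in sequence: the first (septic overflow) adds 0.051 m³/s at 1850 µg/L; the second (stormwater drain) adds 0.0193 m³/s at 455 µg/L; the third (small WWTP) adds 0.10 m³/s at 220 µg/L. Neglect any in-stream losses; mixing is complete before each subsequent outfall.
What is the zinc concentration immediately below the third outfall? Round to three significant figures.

After outfall 1: Q = 0.8120 + 0.05100 = 0.8630 m³/s; C = (0.8120·8.700 + 0.05100·1850)/0.8630 = 117.5 µg/L.
After outfall 2: Q = 0.8630 + 0.01930 = 0.8823 m³/s; C = (0.8630·117.5 + 0.01930·455.0)/0.8823 = 124.9 µg/L.
After outfall 3: Q = 0.8823 + 0.1000 = 0.9823 m³/s; C = (0.8823·124.9 + 0.1000·220.0)/0.9823 = 134.6 µg/L.

135 µg/L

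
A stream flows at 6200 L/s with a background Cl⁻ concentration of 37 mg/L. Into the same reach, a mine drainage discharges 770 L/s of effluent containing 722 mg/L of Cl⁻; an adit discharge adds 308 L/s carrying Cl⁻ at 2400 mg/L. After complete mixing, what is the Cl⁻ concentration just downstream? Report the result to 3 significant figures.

209 mg/L

Conservation of mass: C = (6200·37.00 + 770.0·722.0 + 308.0·2400) / 7278 = 1525000/7278 = 209.5 mg/L.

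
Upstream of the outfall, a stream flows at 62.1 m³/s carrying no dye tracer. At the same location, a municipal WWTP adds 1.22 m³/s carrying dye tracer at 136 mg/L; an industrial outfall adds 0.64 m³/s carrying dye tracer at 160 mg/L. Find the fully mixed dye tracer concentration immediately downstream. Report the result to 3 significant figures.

4.20 mg/L

Flow-weighted average: C = (62.10·0 + 1.220·136.0 + 0.6400·160.0) / 63.96 = 268.3/63.96 = 4.195 mg/L.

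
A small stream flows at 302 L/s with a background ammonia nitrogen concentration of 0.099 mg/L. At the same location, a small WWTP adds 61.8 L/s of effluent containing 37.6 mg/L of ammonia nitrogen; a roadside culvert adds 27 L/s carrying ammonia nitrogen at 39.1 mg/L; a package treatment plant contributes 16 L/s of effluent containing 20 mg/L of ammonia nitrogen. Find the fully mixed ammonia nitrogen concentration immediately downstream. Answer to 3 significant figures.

Flow-weighted average: C = (302.0·0.09900 + 61.80·37.60 + 27.00·39.10 + 16.00·20.00) / 406.8 = 3729/406.8 = 9.167 mg/L.

9.17 mg/L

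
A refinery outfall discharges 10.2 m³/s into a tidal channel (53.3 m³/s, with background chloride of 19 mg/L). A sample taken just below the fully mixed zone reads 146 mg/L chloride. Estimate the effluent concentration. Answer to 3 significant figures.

810 mg/L

Mass balance: 53.30·19.00 + 10.20·Cₑ = 63.50·146.0
→ Cₑ = (63.50·146.0 − 53.30·19.00) / 10.20 = 809.6 mg/L.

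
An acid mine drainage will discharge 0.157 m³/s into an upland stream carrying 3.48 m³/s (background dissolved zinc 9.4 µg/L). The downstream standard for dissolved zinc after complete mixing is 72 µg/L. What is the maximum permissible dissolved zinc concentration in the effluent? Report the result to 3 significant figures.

1460 µg/L

At the limit, (Qr·Cr + Qe·Cₑ)/(Qr + Qe) = 72:
Cₑ = (3.637·72 − 3.480·9.400) / 0.1570 = 1460 µg/L.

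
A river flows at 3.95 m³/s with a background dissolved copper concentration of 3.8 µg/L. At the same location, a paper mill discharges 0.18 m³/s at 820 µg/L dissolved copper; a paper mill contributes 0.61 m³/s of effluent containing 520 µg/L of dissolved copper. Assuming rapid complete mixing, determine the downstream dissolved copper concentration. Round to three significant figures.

101 µg/L

Conservation of mass: C = (3.950·3.800 + 0.1800·820.0 + 0.6100·520.0) / 4.740 = 479.8/4.740 = 101.2 µg/L.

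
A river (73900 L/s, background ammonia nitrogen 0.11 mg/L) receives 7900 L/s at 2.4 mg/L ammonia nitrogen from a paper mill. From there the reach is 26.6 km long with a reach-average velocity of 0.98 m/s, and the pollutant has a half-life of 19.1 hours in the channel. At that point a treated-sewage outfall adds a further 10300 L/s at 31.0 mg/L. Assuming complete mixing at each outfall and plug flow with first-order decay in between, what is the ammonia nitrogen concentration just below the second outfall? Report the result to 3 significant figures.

Mass balance: C = (73900·0.1100 + 7900·2.400) / 81800 = 27090/81800 = 0.3312 mg/L; combined flow 81800 L/s.
Travel time t = 26.6·1000 / 0.98 = 27140 s = 7.540 h.
Half-life 19.1 h → k = ln 2 / 19.1 = 0.03629 h⁻¹ = 0.8710 d⁻¹.
Decay over the reach: 0.3312·exp(−kt) = 0.3312·0.7606 = 0.2519 mg/L.
At the second outfall, C = (81800·0.2519 + 10300·31.00) / (81800 + 10300) = 3.691 mg/L.

3.69 mg/L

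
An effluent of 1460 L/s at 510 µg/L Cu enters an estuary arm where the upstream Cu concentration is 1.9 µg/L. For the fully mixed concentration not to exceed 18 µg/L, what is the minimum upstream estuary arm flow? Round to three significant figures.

44600 L/s

Set C_mix = 18: (Q·1.900 + 1460·510.0) / (Q + 1460) = 18
→ Q = 1460·(510.0 − 18)/(18 − 1.900) = 44620 L/s.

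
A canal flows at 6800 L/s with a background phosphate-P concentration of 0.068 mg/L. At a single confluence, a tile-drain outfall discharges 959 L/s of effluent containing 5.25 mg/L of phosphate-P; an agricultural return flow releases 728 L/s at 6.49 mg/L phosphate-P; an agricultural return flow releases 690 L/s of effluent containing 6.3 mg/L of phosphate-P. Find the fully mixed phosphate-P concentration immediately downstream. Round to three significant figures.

Conservation of mass: C = (6800·0.06800 + 959.0·5.250 + 728.0·6.490 + 690.0·6.300) / 9177 = 14570/9177 = 1.588 mg/L.

1.59 mg/L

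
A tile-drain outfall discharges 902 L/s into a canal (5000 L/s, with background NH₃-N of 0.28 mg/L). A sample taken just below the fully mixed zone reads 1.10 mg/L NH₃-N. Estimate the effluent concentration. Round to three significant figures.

5.65 mg/L

Mass balance: 5000·0.2800 + 902.0·Cₑ = 5902·1.100
→ Cₑ = (5902·1.100 − 5000·0.2800) / 902.0 = 5.645 mg/L.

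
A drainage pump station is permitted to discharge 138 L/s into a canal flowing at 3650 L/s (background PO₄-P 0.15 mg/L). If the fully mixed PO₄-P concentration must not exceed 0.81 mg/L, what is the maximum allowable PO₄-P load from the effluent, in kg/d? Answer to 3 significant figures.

218 kg/d

Mass balance at the limit: 3650·0.1500 + 138.0·Cₑ = 3788·0.81 → Cₑ = 18.27 mg/L.
138.0 L/s = 0.1380 m³/s. Load = 0.1380 m³/s × 18.27 g/m³ × 86 400 s/d = 217.8 kg/d.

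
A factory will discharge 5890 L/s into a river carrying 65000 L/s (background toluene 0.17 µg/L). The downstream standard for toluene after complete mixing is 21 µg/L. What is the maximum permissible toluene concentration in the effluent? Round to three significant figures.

251 µg/L

At the limit, (Qr·Cr + Qe·Cₑ)/(Qr + Qe) = 21:
Cₑ = (70890·21 − 65000·0.1700) / 5890 = 250.9 µg/L.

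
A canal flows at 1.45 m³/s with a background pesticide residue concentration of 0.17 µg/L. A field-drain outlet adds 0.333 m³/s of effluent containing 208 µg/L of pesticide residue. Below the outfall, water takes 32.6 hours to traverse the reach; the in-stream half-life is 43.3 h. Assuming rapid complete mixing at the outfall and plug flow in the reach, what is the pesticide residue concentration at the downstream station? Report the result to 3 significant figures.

23.1 µg/L

Mixed concentration C = ΣQC/ΣQ = (1.450·0.1700 + 0.3330·208.0) / 1.783 = 69.51/1.783 = 38.99 µg/L.
Half-life 43.3 h → k = ln 2 / 43.3 = 0.01601 h⁻¹ = 0.3842 d⁻¹.
Applying C = C₀e^(−kt): 38.99 × 0.5934 = 23.13 µg/L.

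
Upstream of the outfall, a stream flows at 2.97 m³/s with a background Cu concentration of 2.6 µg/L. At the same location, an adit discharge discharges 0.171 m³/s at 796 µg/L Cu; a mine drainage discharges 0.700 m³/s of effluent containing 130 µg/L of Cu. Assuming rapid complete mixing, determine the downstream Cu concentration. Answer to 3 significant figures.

61.1 µg/L

Flow-weighted average: C = (2.970·2.600 + 0.1710·796.0 + 0.7000·130.0) / 3.841 = 234.8/3.841 = 61.14 µg/L.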